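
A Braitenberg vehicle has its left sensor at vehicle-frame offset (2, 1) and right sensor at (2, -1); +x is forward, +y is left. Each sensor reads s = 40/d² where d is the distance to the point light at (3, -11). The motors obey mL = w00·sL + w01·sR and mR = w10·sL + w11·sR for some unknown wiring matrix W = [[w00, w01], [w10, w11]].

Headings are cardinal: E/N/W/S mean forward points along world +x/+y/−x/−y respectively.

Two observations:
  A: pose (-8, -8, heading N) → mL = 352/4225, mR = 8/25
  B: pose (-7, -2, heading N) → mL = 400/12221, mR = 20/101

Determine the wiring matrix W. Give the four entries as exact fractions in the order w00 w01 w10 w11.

-1 1 0 1

obs A: pose=(-8,-8,N) → sL=40/169, sR=8/25, mL=352/4225, mR=8/25
obs B: pose=(-7,-2,N) → sL=20/121, sR=20/101, mL=400/12221, mR=20/101
sensor matrix S = [[40/169, 8/25], [20/121, 20/101]]; det S = -62208/10326745
solve [mL_A; mL_B] = S·[w00; w01] and [mR_A; mR_B] = S·[w10; w11]:
  w00 = -1, w01 = 1, w10 = 0, w11 = 1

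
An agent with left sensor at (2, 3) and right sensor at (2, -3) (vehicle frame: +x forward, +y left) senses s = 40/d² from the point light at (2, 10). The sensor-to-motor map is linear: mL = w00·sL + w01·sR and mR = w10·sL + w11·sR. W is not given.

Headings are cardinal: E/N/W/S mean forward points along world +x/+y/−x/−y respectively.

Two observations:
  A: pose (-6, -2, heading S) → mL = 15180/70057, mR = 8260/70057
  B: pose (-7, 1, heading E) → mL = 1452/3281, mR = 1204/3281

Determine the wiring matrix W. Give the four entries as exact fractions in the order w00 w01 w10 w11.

obs A: pose=(-6,-2,S) → sL=40/221, sR=40/317, mL=15180/70057, mR=8260/70057
obs B: pose=(-7,1,E) → sL=8/17, sR=40/193, mL=1452/3281, mR=1204/3281
sensor matrix S = [[40/221, 40/317], [8/17, 40/193]]; det S = -295680/13521001
solve [mL_A; mL_B] = S·[w00; w01] and [mR_A; mR_B] = S·[w10; w11]:
  w00 = 1/2, w01 = 1, w10 = 1, w11 = -1/2

1/2 1 1 -1/2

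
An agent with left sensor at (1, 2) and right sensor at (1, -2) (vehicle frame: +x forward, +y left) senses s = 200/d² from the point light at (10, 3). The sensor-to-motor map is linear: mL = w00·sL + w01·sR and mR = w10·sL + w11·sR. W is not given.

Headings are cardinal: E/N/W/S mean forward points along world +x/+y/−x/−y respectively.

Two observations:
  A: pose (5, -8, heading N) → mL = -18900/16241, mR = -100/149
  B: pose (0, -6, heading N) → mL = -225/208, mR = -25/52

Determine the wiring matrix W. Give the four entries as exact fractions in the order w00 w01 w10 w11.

obs A: pose=(5,-8,N) → sL=200/149, sR=200/109, mL=-18900/16241, mR=-100/149
obs B: pose=(0,-6,N) → sL=25/26, sR=25/16, mL=-225/208, mR=-25/52
sensor matrix S = [[200/149, 200/109], [25/26, 25/16]]; det S = 140625/422266
solve [mL_A; mL_B] = S·[w00; w01] and [mR_A; mR_B] = S·[w10; w11]:
  w00 = 1/2, w01 = -1, w10 = -1/2, w11 = 0

1/2 -1 -1/2 0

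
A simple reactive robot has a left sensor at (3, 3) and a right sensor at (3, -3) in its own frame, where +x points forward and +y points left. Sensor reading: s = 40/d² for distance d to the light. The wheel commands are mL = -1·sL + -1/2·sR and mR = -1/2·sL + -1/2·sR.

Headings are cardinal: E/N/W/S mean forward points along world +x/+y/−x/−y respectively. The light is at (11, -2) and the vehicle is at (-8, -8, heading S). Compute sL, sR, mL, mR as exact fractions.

left sensor world pos  = (-5, -11); dL² = 337
right sensor world pos = (-11, -11); dR² = 565
sL = 40/337 = 40/337
sR = 40/565 = 8/113
mL = -1·sL + -1/2·sR = -5868/38081
mR = -1/2·sL + -1/2·sR = -3608/38081

40/337 8/113 -5868/38081 -3608/38081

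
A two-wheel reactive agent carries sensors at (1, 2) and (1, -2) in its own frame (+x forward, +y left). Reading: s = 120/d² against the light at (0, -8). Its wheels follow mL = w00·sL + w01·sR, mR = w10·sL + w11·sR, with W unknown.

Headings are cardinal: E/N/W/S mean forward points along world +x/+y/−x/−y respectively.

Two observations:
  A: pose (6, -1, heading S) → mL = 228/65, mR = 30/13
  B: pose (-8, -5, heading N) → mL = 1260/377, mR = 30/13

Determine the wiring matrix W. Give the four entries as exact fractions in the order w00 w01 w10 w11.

obs A: pose=(6,-1,S) → sL=6/5, sR=30/13, mL=228/65, mR=30/13
obs B: pose=(-8,-5,N) → sL=30/29, sR=30/13, mL=1260/377, mR=30/13
sensor matrix S = [[6/5, 30/13], [30/29, 30/13]]; det S = 144/377
solve [mL_A; mL_B] = S·[w00; w01] and [mR_A; mR_B] = S·[w10; w11]:
  w00 = 1, w01 = 1, w10 = 0, w11 = 1

1 1 0 1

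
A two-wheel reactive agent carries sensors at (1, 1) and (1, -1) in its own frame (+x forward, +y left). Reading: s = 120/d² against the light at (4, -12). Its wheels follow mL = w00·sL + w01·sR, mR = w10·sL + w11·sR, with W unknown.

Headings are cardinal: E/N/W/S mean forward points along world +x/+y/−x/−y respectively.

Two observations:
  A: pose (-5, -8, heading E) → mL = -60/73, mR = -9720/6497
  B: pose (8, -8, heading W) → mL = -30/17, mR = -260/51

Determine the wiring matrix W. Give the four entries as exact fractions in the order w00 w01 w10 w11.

0 -1/2 -1/2 -1/2

obs A: pose=(-5,-8,E) → sL=120/89, sR=120/73, mL=-60/73, mR=-9720/6497
obs B: pose=(8,-8,W) → sL=20/3, sR=60/17, mL=-30/17, mR=-260/51
sensor matrix S = [[120/89, 120/73], [20/3, 60/17]]; det S = -684800/110449
solve [mL_A; mL_B] = S·[w00; w01] and [mR_A; mR_B] = S·[w10; w11]:
  w00 = 0, w01 = -1/2, w10 = -1/2, w11 = -1/2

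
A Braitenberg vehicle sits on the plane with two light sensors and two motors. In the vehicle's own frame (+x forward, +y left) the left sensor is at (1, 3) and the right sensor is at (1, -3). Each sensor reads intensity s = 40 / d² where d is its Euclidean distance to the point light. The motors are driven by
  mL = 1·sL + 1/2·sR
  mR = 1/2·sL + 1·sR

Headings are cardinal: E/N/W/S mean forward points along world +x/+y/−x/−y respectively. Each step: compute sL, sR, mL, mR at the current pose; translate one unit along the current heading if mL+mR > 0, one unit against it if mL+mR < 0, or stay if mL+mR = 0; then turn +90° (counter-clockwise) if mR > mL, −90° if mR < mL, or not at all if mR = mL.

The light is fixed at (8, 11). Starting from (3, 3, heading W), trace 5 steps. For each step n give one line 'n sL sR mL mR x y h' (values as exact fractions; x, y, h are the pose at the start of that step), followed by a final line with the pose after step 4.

0 40/157 40/61 5580/9577 7500/9577 3 3 W
1 4/9 20/81 46/81 38/81 2 3 S
2 40/193 8/17 1452/3281 1884/3281 2 2 W
3 10/29 1/5 129/290 54/145 1 2 S
4 40/233 40/113 9180/26329 11580/26329 1 1 W
final 0 1 S

n=0: pose=(3,3,W); sL=40/157, sR=40/61; mL=5580/9577, mR=7500/9577; mL+mR=13080/9577 → advance +1; mR−mL=1920/9577 → turn +1·90°
n=1: pose=(2,3,S); sL=4/9, sR=20/81; mL=46/81, mR=38/81; mL+mR=28/27 → advance +1; mR−mL=-8/81 → turn -1·90°
n=2: pose=(2,2,W); sL=40/193, sR=8/17; mL=1452/3281, mR=1884/3281; mL+mR=3336/3281 → advance +1; mR−mL=432/3281 → turn +1·90°
n=3: pose=(1,2,S); sL=10/29, sR=1/5; mL=129/290, mR=54/145; mL+mR=237/290 → advance +1; mR−mL=-21/290 → turn -1·90°
n=4: pose=(1,1,W); sL=40/233, sR=40/113; mL=9180/26329, mR=11580/26329; mL+mR=20760/26329 → advance +1; mR−mL=2400/26329 → turn +1·90°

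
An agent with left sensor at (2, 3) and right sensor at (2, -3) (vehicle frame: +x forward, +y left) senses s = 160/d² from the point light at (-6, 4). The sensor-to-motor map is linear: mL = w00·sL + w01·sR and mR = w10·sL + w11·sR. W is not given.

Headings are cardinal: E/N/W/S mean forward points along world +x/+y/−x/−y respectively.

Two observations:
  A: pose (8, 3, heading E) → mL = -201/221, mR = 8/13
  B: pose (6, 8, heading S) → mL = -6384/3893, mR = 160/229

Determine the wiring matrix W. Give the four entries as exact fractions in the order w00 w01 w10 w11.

-1 -1/2 1 0

obs A: pose=(8,3,E) → sL=8/13, sR=10/17, mL=-201/221, mR=8/13
obs B: pose=(6,8,S) → sL=160/229, sR=32/17, mL=-6384/3893, mR=160/229
sensor matrix S = [[8/13, 10/17], [160/229, 32/17]]; det S = 37824/50609
solve [mL_A; mL_B] = S·[w00; w01] and [mR_A; mR_B] = S·[w10; w11]:
  w00 = -1, w01 = -1/2, w10 = 1, w11 = 0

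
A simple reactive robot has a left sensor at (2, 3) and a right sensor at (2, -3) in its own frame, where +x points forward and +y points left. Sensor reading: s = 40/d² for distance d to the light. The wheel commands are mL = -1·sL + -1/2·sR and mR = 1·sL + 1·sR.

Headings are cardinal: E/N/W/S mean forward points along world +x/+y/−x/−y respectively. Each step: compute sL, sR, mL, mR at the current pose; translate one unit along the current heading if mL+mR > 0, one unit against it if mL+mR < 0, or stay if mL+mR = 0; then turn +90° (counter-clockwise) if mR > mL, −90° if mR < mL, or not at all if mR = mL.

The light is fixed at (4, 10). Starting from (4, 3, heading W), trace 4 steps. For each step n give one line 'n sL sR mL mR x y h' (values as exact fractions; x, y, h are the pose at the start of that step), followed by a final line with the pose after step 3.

n=0: pose=(4,3,W); sL=5/13, sR=2; mL=-18/13, mR=31/13; mL+mR=1 → advance +1; mR−mL=49/13 → turn +1·90°
n=1: pose=(3,3,S); sL=8/17, sR=40/97; mL=-1116/1649, mR=1456/1649; mL+mR=20/97 → advance +1; mR−mL=2572/1649 → turn +1·90°
n=2: pose=(3,2,E); sL=20/13, sR=20/61; mL=-1350/793, mR=1480/793; mL+mR=10/61 → advance +1; mR−mL=2830/793 → turn +1·90°
n=3: pose=(4,2,N); sL=8/9, sR=8/9; mL=-4/3, mR=16/9; mL+mR=4/9 → advance +1; mR−mL=28/9 → turn +1·90°

0 5/13 2 -18/13 31/13 4 3 W
1 8/17 40/97 -1116/1649 1456/1649 3 3 S
2 20/13 20/61 -1350/793 1480/793 3 2 E
3 8/9 8/9 -4/3 16/9 4 2 N
final 4 3 W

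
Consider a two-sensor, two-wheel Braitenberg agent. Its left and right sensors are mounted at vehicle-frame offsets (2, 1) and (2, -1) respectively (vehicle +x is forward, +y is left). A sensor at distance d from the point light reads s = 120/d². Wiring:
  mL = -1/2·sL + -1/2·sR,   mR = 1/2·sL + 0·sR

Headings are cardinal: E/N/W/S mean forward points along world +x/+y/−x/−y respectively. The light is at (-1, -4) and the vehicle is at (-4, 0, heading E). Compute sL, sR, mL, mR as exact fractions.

60/13 12 -108/13 30/13

left sensor world pos  = (-2, 1); dL² = 26
right sensor world pos = (-2, -1); dR² = 10
sL = 120/26 = 60/13
sR = 120/10 = 12
mL = -1/2·sL + -1/2·sR = -108/13
mR = 1/2·sL + 0·sR = 30/13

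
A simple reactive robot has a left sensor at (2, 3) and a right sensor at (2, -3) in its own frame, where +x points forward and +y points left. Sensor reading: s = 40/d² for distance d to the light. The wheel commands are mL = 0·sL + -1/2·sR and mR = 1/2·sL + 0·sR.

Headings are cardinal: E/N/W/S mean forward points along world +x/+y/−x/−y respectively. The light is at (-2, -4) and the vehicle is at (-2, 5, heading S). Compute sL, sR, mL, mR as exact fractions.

left sensor world pos  = (1, 3); dL² = 58
right sensor world pos = (-5, 3); dR² = 58
sL = 40/58 = 20/29
sR = 40/58 = 20/29
mL = 0·sL + -1/2·sR = -10/29
mR = 1/2·sL + 0·sR = 10/29

20/29 20/29 -10/29 10/29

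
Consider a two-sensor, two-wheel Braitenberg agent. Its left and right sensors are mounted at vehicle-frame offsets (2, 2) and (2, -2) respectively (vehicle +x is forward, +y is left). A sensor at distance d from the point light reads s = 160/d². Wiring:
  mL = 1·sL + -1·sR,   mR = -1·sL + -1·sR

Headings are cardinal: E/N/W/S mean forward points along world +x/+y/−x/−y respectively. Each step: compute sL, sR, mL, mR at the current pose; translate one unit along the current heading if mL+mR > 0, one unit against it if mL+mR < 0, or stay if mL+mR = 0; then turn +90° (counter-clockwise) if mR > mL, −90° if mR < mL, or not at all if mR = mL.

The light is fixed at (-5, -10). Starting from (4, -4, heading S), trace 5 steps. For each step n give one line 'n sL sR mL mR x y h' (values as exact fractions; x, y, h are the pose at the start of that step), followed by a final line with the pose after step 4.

n=0: pose=(4,-4,S); sL=160/137, sR=32/13; mL=-2304/1781, mR=-6464/1781; mL+mR=-64/13 → advance -1; mR−mL=-320/137 → turn -1·90°
n=1: pose=(4,-3,W); sL=80/37, sR=16/13; mL=448/481, mR=-1632/481; mL+mR=-32/13 → advance -1; mR−mL=-160/37 → turn -1·90°
n=2: pose=(5,-3,N); sL=32/29, sR=32/45; mL=512/1305, mR=-2368/1305; mL+mR=-64/45 → advance -1; mR−mL=-64/29 → turn -1·90°
n=3: pose=(5,-4,E); sL=10/13, sR=1; mL=-3/13, mR=-23/13; mL+mR=-2 → advance -1; mR−mL=-20/13 → turn -1·90°
n=4: pose=(4,-4,S); sL=160/137, sR=32/13; mL=-2304/1781, mR=-6464/1781; mL+mR=-64/13 → advance -1; mR−mL=-320/137 → turn -1·90°

0 160/137 32/13 -2304/1781 -6464/1781 4 -4 S
1 80/37 16/13 448/481 -1632/481 4 -3 W
2 32/29 32/45 512/1305 -2368/1305 5 -3 N
3 10/13 1 -3/13 -23/13 5 -4 E
4 160/137 32/13 -2304/1781 -6464/1781 4 -4 S
final 4 -3 W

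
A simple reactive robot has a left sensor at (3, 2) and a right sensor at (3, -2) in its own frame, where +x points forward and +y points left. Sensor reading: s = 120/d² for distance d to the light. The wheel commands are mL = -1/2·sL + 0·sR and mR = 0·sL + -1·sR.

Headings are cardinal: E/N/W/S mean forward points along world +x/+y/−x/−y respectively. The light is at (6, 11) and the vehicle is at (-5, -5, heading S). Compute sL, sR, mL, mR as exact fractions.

60/221 12/53 -30/221 -12/53

left sensor world pos  = (-3, -8); dL² = 442
right sensor world pos = (-7, -8); dR² = 530
sL = 120/442 = 60/221
sR = 120/530 = 12/53
mL = -1/2·sL + 0·sR = -30/221
mR = 0·sL + -1·sR = -12/53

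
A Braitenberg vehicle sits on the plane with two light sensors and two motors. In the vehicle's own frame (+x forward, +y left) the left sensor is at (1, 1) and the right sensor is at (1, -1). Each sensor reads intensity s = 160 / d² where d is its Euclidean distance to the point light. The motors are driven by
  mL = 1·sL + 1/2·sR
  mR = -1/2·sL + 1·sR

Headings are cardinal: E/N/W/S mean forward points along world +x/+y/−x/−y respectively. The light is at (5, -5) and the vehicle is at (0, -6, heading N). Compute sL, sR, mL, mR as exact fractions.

40/9 10 85/9 70/9

left sensor world pos  = (-1, -5); dL² = 36
right sensor world pos = (1, -5); dR² = 16
sL = 160/36 = 40/9
sR = 160/16 = 10
mL = 1·sL + 1/2·sR = 85/9
mR = -1/2·sL + 1·sR = 70/9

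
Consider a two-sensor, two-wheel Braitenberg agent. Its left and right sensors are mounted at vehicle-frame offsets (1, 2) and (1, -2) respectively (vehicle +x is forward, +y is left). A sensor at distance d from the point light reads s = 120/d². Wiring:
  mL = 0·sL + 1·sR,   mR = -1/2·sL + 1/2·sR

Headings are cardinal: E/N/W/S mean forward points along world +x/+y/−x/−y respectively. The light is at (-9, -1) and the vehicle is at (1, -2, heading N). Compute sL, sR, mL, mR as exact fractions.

left sensor world pos  = (-1, -1); dL² = 64
right sensor world pos = (3, -1); dR² = 144
sL = 120/64 = 15/8
sR = 120/144 = 5/6
mL = 0·sL + 1·sR = 5/6
mR = -1/2·sL + 1/2·sR = -25/48

15/8 5/6 5/6 -25/48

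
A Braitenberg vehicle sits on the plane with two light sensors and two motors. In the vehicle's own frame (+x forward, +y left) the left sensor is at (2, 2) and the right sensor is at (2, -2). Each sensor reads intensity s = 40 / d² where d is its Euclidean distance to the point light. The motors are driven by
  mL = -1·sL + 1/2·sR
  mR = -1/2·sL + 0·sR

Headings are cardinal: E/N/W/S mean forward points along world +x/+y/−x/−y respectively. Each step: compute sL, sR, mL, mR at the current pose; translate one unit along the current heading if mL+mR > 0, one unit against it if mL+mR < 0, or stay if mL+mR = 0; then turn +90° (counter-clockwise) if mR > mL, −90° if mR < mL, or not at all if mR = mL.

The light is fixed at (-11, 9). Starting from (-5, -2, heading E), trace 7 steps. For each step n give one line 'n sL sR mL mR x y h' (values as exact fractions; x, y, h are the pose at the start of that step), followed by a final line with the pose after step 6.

n=0: pose=(-5,-2,E); sL=8/29, sR=40/233; mL=-1284/6757, mR=-4/29; mL+mR=-2216/6757 → advance -1; mR−mL=352/6757 → turn +1·90°
n=1: pose=(-6,-2,N); sL=4/9, sR=4/13; mL=-34/117, mR=-2/9; mL+mR=-20/39 → advance -1; mR−mL=8/117 → turn +1·90°
n=2: pose=(-6,-3,W); sL=8/41, sR=40/109; mL=-52/4469, mR=-4/41; mL+mR=-488/4469 → advance -1; mR−mL=-384/4469 → turn -1·90°
n=3: pose=(-5,-3,N); sL=10/29, sR=10/41; mL=-265/1189, mR=-5/29; mL+mR=-470/1189 → advance -1; mR−mL=60/1189 → turn +1·90°
n=4: pose=(-5,-4,W); sL=40/241, sR=40/137; mL=-660/33017, mR=-20/241; mL+mR=-3400/33017 → advance -1; mR−mL=-2080/33017 → turn -1·90°
n=5: pose=(-4,-4,N); sL=20/73, sR=20/101; mL=-1290/7373, mR=-10/73; mL+mR=-2300/7373 → advance -1; mR−mL=280/7373 → turn +1·90°
n=6: pose=(-4,-5,W); sL=40/281, sR=40/169; mL=-1140/47489, mR=-20/281; mL+mR=-4520/47489 → advance -1; mR−mL=-2240/47489 → turn -1·90°

0 8/29 40/233 -1284/6757 -4/29 -5 -2 E
1 4/9 4/13 -34/117 -2/9 -6 -2 N
2 8/41 40/109 -52/4469 -4/41 -6 -3 W
3 10/29 10/41 -265/1189 -5/29 -5 -3 N
4 40/241 40/137 -660/33017 -20/241 -5 -4 W
5 20/73 20/101 -1290/7373 -10/73 -4 -4 N
6 40/281 40/169 -1140/47489 -20/281 -4 -5 W
final -3 -5 N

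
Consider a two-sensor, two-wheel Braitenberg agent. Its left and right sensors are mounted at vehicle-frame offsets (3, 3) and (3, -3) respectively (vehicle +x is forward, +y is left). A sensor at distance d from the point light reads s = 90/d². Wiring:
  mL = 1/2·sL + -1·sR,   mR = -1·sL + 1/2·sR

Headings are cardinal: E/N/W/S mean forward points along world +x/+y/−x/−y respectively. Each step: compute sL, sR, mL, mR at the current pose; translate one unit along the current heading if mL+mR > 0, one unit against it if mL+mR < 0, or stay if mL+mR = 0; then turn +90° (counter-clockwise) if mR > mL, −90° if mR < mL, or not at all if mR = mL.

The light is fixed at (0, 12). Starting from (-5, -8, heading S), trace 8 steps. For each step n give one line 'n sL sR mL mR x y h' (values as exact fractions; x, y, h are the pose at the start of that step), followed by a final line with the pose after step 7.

0 90/533 90/593 -21285/316069 -29385/316069 -5 -8 S
1 45/274 9/32 -873/4384 -207/8768 -5 -7 W
2 18/97 90/533 -3933/51701 -5229/51701 -4 -7 S
3 9/49 45/137 -3177/13426 -261/13426 -4 -6 W
4 10/49 10/53 -225/2597 -285/2597 -3 -6 S
5 45/218 45/116 -900/3161 -315/25288 -3 -5 W
6 90/401 18/85 -3393/34085 -4041/34085 -2 -5 S
7 45/193 45/97 -13005/37442 -45/37442 -2 -4 W
final -1 -4 S

n=0: pose=(-5,-8,S); sL=90/533, sR=90/593; mL=-21285/316069, mR=-29385/316069; mL+mR=-50670/316069 → advance -1; mR−mL=-8100/316069 → turn -1·90°
n=1: pose=(-5,-7,W); sL=45/274, sR=9/32; mL=-873/4384, mR=-207/8768; mL+mR=-1953/8768 → advance -1; mR−mL=1539/8768 → turn +1·90°
n=2: pose=(-4,-7,S); sL=18/97, sR=90/533; mL=-3933/51701, mR=-5229/51701; mL+mR=-9162/51701 → advance -1; mR−mL=-1296/51701 → turn -1·90°
n=3: pose=(-4,-6,W); sL=9/49, sR=45/137; mL=-3177/13426, mR=-261/13426; mL+mR=-1719/6713 → advance -1; mR−mL=1458/6713 → turn +1·90°
n=4: pose=(-3,-6,S); sL=10/49, sR=10/53; mL=-225/2597, mR=-285/2597; mL+mR=-510/2597 → advance -1; mR−mL=-60/2597 → turn -1·90°
n=5: pose=(-3,-5,W); sL=45/218, sR=45/116; mL=-900/3161, mR=-315/25288; mL+mR=-7515/25288 → advance -1; mR−mL=6885/25288 → turn +1·90°
n=6: pose=(-2,-5,S); sL=90/401, sR=18/85; mL=-3393/34085, mR=-4041/34085; mL+mR=-7434/34085 → advance -1; mR−mL=-648/34085 → turn -1·90°
n=7: pose=(-2,-4,W); sL=45/193, sR=45/97; mL=-13005/37442, mR=-45/37442; mL+mR=-6525/18721 → advance -1; mR−mL=6480/18721 → turn +1·90°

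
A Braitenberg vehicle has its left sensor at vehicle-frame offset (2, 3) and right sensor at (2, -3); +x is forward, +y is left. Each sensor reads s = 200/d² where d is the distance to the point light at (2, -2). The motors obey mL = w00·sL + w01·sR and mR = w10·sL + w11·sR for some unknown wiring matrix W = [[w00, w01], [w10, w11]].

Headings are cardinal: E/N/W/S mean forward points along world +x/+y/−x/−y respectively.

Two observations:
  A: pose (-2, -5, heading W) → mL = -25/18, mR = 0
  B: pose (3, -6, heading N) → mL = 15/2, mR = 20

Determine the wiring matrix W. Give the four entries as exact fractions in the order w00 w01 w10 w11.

1/2 -1/2 1 -1/2

obs A: pose=(-2,-5,W) → sL=25/9, sR=50/9, mL=-25/18, mR=0
obs B: pose=(3,-6,N) → sL=25, sR=10, mL=15/2, mR=20
sensor matrix S = [[25/9, 50/9], [25, 10]]; det S = -1000/9
solve [mL_A; mL_B] = S·[w00; w01] and [mR_A; mR_B] = S·[w10; w11]:
  w00 = 1/2, w01 = -1/2, w10 = 1, w11 = -1/2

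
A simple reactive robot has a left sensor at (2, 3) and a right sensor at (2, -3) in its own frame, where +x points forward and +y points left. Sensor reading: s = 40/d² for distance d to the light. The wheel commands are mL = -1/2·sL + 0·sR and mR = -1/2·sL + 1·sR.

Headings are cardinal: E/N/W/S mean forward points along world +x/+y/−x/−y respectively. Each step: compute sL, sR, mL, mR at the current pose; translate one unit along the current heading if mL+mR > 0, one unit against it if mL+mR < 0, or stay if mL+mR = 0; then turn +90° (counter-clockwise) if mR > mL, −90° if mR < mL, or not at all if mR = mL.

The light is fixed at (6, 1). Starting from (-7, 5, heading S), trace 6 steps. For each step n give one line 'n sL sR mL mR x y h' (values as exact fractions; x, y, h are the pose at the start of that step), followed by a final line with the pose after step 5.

0 5/13 2/13 -5/26 -1/26 -7 5 S
1 8/37 8/25 -4/37 196/925 -7 6 E
2 20/137 4/13 -10/137 418/1781 -6 6 N
3 8/41 40/277 -4/41 532/11357 -6 7 W
4 1/2 10/53 -1/4 -13/212 -5 7 S
5 40/181 40/97 -20/181 5300/17557 -5 8 E
final -4 8 N

n=0: pose=(-7,5,S); sL=5/13, sR=2/13; mL=-5/26, mR=-1/26; mL+mR=-3/13 → advance -1; mR−mL=2/13 → turn +1·90°
n=1: pose=(-7,6,E); sL=8/37, sR=8/25; mL=-4/37, mR=196/925; mL+mR=96/925 → advance +1; mR−mL=8/25 → turn +1·90°
n=2: pose=(-6,6,N); sL=20/137, sR=4/13; mL=-10/137, mR=418/1781; mL+mR=288/1781 → advance +1; mR−mL=4/13 → turn +1·90°
n=3: pose=(-6,7,W); sL=8/41, sR=40/277; mL=-4/41, mR=532/11357; mL+mR=-576/11357 → advance -1; mR−mL=40/277 → turn +1·90°
n=4: pose=(-5,7,S); sL=1/2, sR=10/53; mL=-1/4, mR=-13/212; mL+mR=-33/106 → advance -1; mR−mL=10/53 → turn +1·90°
n=5: pose=(-5,8,E); sL=40/181, sR=40/97; mL=-20/181, mR=5300/17557; mL+mR=3360/17557 → advance +1; mR−mL=40/97 → turn +1·90°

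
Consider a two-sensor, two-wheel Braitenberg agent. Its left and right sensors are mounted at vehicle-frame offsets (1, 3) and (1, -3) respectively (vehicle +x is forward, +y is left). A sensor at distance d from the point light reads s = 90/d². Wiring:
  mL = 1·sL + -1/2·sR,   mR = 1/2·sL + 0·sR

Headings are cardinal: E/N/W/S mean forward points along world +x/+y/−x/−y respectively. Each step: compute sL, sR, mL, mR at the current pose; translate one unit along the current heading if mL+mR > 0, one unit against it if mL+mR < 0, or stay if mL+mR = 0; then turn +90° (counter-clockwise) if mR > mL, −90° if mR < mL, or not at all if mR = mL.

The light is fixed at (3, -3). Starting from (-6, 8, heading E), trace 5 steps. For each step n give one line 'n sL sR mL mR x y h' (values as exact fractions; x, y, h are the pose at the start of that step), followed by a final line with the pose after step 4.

0 9/26 45/64 -9/1664 9/52 -6 8 E
1 18/53 90/169 657/8957 9/53 -5 8 N
2 5/9 5/17 125/306 5/18 -5 9 W
3 90/313 18/41 873/12833 45/313 -6 9 N
4 9/20 45/178 144/445 9/40 -6 10 W
final -7 10 N

n=0: pose=(-6,8,E); sL=9/26, sR=45/64; mL=-9/1664, mR=9/52; mL+mR=279/1664 → advance +1; mR−mL=297/1664 → turn +1·90°
n=1: pose=(-5,8,N); sL=18/53, sR=90/169; mL=657/8957, mR=9/53; mL+mR=2178/8957 → advance +1; mR−mL=864/8957 → turn +1·90°
n=2: pose=(-5,9,W); sL=5/9, sR=5/17; mL=125/306, mR=5/18; mL+mR=35/51 → advance +1; mR−mL=-20/153 → turn -1·90°
n=3: pose=(-6,9,N); sL=90/313, sR=18/41; mL=873/12833, mR=45/313; mL+mR=2718/12833 → advance +1; mR−mL=972/12833 → turn +1·90°
n=4: pose=(-6,10,W); sL=9/20, sR=45/178; mL=144/445, mR=9/40; mL+mR=1953/3560 → advance +1; mR−mL=-351/3560 → turn -1·90°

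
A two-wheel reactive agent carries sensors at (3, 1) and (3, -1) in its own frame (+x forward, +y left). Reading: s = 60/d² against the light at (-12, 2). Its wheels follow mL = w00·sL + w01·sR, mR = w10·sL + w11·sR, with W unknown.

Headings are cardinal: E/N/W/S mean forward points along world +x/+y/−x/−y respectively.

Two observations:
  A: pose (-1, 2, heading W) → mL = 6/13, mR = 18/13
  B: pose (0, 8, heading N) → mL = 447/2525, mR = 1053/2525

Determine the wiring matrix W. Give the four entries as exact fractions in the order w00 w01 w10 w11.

1 -1/2 1 1/2

obs A: pose=(-1,2,W) → sL=12/13, sR=12/13, mL=6/13, mR=18/13
obs B: pose=(0,8,N) → sL=30/101, sR=6/25, mL=447/2525, mR=1053/2525
sensor matrix S = [[12/13, 12/13], [30/101, 6/25]]; det S = -1728/32825
solve [mL_A; mL_B] = S·[w00; w01] and [mR_A; mR_B] = S·[w10; w11]:
  w00 = 1, w01 = -1/2, w10 = 1, w11 = 1/2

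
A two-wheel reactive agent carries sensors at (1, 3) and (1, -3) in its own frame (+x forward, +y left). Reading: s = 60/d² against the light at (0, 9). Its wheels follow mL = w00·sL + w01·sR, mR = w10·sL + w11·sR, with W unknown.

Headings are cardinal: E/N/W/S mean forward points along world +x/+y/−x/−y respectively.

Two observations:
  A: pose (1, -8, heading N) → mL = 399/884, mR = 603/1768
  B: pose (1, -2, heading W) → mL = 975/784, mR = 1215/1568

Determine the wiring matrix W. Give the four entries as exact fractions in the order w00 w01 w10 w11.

1 1 1 1/2

obs A: pose=(1,-8,N) → sL=3/13, sR=15/68, mL=399/884, mR=603/1768
obs B: pose=(1,-2,W) → sL=15/49, sR=15/16, mL=975/784, mR=1215/1568
sensor matrix S = [[3/13, 15/68], [15/49, 15/16]]; det S = 25785/173264
solve [mL_A; mL_B] = S·[w00; w01] and [mR_A; mR_B] = S·[w10; w11]:
  w00 = 1, w01 = 1, w10 = 1, w11 = 1/2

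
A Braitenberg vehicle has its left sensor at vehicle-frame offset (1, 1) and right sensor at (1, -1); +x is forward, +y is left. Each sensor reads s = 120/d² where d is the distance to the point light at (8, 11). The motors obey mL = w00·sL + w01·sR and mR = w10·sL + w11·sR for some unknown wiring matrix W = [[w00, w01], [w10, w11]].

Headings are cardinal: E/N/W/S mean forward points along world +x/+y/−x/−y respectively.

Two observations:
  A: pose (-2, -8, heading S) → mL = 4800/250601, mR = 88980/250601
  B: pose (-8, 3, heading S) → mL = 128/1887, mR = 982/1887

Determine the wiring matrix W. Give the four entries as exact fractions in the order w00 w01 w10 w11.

obs A: pose=(-2,-8,S) → sL=120/481, sR=120/521, mL=4800/250601, mR=88980/250601
obs B: pose=(-8,3,S) → sL=20/51, sR=12/37, mL=128/1887, mR=982/1887
sensor matrix S = [[120/481, 120/521], [20/51, 12/37]]; det S = -1483520/157628029
solve [mL_A; mL_B] = S·[w00; w01] and [mR_A; mR_B] = S·[w10; w11]:
  w00 = 1, w01 = -1, w10 = 1/2, w11 = 1

1 -1 1/2 1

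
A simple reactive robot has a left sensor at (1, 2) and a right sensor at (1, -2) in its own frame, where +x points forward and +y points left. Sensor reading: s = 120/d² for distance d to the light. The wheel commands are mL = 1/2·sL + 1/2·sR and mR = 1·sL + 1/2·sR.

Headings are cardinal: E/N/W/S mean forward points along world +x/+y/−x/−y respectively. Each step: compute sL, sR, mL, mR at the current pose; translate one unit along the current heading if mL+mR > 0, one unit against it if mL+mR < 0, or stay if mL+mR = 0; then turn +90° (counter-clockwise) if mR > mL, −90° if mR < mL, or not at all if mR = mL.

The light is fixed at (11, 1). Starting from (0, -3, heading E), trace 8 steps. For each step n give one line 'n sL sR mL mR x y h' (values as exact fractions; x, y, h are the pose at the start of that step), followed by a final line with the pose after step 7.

n=0: pose=(0,-3,E); sL=15/13, sR=15/17; mL=225/221, mR=705/442; mL+mR=1155/442 → advance +1; mR−mL=15/26 → turn +1·90°
n=1: pose=(1,-3,N); sL=40/51, sR=120/73; mL=4520/3723, mR=5980/3723; mL+mR=3500/1241 → advance +1; mR−mL=20/51 → turn +1·90°
n=2: pose=(1,-2,W); sL=60/73, sR=60/61; mL=4020/4453, mR=5850/4453; mL+mR=9870/4453 → advance +1; mR−mL=30/73 → turn +1·90°
n=3: pose=(0,-2,S); sL=120/97, sR=24/37; mL=3384/3589, mR=5604/3589; mL+mR=8988/3589 → advance +1; mR−mL=60/97 → turn +1·90°
n=4: pose=(0,-3,E); sL=15/13, sR=15/17; mL=225/221, mR=705/442; mL+mR=1155/442 → advance +1; mR−mL=15/26 → turn +1·90°
n=5: pose=(1,-3,N); sL=40/51, sR=120/73; mL=4520/3723, mR=5980/3723; mL+mR=3500/1241 → advance +1; mR−mL=20/51 → turn +1·90°
n=6: pose=(1,-2,W); sL=60/73, sR=60/61; mL=4020/4453, mR=5850/4453; mL+mR=9870/4453 → advance +1; mR−mL=30/73 → turn +1·90°
n=7: pose=(0,-2,S); sL=120/97, sR=24/37; mL=3384/3589, mR=5604/3589; mL+mR=8988/3589 → advance +1; mR−mL=60/97 → turn +1·90°

0 15/13 15/17 225/221 705/442 0 -3 E
1 40/51 120/73 4520/3723 5980/3723 1 -3 N
2 60/73 60/61 4020/4453 5850/4453 1 -2 W
3 120/97 24/37 3384/3589 5604/3589 0 -2 S
4 15/13 15/17 225/221 705/442 0 -3 E
5 40/51 120/73 4520/3723 5980/3723 1 -3 N
6 60/73 60/61 4020/4453 5850/4453 1 -2 W
7 120/97 24/37 3384/3589 5604/3589 0 -2 S
final 0 -3 E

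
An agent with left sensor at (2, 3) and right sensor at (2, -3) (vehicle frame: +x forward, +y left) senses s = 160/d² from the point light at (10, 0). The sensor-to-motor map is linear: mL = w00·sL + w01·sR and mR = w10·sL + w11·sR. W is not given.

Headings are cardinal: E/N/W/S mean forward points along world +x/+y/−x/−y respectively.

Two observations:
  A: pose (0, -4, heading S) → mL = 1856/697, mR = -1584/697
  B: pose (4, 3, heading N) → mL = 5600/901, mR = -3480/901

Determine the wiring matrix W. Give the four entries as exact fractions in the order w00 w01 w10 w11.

obs A: pose=(0,-4,S) → sL=32/17, sR=32/41, mL=1856/697, mR=-1584/697
obs B: pose=(4,3,N) → sL=80/53, sR=80/17, mL=5600/901, mR=-3480/901
sensor matrix S = [[32/17, 32/41], [80/53, 80/17]]; det S = 4823040/627997
solve [mL_A; mL_B] = S·[w00; w01] and [mR_A; mR_B] = S·[w10; w11]:
  w00 = 1, w01 = 1, w10 = -1, w11 = -1/2

1 1 -1 -1/2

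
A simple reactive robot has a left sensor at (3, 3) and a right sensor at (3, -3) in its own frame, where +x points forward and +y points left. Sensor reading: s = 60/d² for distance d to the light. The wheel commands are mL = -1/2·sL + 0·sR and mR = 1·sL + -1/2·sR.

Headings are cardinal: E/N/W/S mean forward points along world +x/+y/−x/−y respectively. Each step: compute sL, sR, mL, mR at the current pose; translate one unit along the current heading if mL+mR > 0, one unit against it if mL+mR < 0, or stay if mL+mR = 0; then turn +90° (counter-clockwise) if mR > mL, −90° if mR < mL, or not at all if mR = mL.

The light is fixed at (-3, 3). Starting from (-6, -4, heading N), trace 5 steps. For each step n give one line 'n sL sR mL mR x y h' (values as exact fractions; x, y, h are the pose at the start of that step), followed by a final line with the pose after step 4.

n=0: pose=(-6,-4,N); sL=15/13, sR=15/4; mL=-15/26, mR=-75/104; mL+mR=-135/104 → advance -1; mR−mL=-15/104 → turn -1·90°
n=1: pose=(-6,-5,E); sL=12/5, sR=60/121; mL=-6/5, mR=1302/605; mL+mR=576/605 → advance +1; mR−mL=2028/605 → turn +1·90°
n=2: pose=(-5,-5,N); sL=6/5, sR=30/13; mL=-3/5, mR=3/65; mL+mR=-36/65 → advance -1; mR−mL=42/65 → turn +1·90°
n=3: pose=(-5,-6,W); sL=60/169, sR=60/61; mL=-30/169, mR=-1410/10309; mL+mR=-3240/10309 → advance -1; mR−mL=420/10309 → turn +1·90°
n=4: pose=(-4,-6,S); sL=15/37, sR=3/8; mL=-15/74, mR=129/592; mL+mR=9/592 → advance +1; mR−mL=249/592 → turn +1·90°

0 15/13 15/4 -15/26 -75/104 -6 -4 N
1 12/5 60/121 -6/5 1302/605 -6 -5 E
2 6/5 30/13 -3/5 3/65 -5 -5 N
3 60/169 60/61 -30/169 -1410/10309 -5 -6 W
4 15/37 3/8 -15/74 129/592 -4 -6 S
final -4 -7 E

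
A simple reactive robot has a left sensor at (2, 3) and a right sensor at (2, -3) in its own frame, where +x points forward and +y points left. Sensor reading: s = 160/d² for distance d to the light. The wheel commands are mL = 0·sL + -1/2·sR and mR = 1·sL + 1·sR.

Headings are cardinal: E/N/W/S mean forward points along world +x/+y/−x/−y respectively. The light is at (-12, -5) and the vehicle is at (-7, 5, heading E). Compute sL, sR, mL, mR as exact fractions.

80/109 80/49 -40/49 12640/5341

left sensor world pos  = (-5, 8); dL² = 218
right sensor world pos = (-5, 2); dR² = 98
sL = 160/218 = 80/109
sR = 160/98 = 80/49
mL = 0·sL + -1/2·sR = -40/49
mR = 1·sL + 1·sR = 12640/5341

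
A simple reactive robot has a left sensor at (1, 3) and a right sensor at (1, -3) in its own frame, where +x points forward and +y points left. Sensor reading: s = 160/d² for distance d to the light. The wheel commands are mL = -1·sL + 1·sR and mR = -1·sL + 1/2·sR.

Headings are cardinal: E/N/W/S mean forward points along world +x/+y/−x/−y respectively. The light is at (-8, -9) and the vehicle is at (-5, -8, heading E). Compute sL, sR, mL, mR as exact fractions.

left sensor world pos  = (-4, -5); dL² = 32
right sensor world pos = (-4, -11); dR² = 20
sL = 160/32 = 5
sR = 160/20 = 8
mL = -1·sL + 1·sR = 3
mR = -1·sL + 1/2·sR = -1

5 8 3 -1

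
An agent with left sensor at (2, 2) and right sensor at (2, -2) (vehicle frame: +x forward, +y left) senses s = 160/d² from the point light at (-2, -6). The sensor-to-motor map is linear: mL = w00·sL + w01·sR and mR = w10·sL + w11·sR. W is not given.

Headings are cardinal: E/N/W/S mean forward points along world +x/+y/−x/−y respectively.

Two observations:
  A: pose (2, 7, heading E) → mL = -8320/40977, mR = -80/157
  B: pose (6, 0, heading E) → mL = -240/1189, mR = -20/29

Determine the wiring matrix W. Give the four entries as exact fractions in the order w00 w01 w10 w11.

obs A: pose=(2,7,E) → sL=160/261, sR=160/157, mL=-8320/40977, mR=-80/157
obs B: pose=(6,0,E) → sL=40/41, sR=40/29, mL=-240/1189, mR=-20/29
sensor matrix S = [[160/261, 160/157], [40/41, 40/29]]; det S = -7244800/48721653
solve [mL_A; mL_B] = S·[w00; w01] and [mR_A; mR_B] = S·[w10; w11]:
  w00 = 1/2, w01 = -1/2, w10 = 0, w11 = -1/2

1/2 -1/2 0 -1/2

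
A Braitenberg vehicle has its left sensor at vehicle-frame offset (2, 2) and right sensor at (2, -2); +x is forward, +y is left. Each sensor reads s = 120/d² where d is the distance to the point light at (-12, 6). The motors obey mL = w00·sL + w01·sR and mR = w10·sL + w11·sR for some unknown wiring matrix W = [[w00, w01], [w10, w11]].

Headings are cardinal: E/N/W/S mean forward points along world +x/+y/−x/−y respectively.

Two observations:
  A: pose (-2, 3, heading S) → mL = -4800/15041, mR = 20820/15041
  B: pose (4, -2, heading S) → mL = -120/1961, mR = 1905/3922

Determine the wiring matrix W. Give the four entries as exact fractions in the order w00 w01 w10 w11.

1/2 -1/2 1 1/2

obs A: pose=(-2,3,S) → sL=120/169, sR=120/89, mL=-4800/15041, mR=20820/15041
obs B: pose=(4,-2,S) → sL=15/53, sR=15/37, mL=-120/1961, mR=1905/3922
sensor matrix S = [[120/169, 120/89], [15/53, 15/37]]; det S = -2764800/29495401
solve [mL_A; mL_B] = S·[w00; w01] and [mR_A; mR_B] = S·[w10; w11]:
  w00 = 1/2, w01 = -1/2, w10 = 1, w11 = 1/2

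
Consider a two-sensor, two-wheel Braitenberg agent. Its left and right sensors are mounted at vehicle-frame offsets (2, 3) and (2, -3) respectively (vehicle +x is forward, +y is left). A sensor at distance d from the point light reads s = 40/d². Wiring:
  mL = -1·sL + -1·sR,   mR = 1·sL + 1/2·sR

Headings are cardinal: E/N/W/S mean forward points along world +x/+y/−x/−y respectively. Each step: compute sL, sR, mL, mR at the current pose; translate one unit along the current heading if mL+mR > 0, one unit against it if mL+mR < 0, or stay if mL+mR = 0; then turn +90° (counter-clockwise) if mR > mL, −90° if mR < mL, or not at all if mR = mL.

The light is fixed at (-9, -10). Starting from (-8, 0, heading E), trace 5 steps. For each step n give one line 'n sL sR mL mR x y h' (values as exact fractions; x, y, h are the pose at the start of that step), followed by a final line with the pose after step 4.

n=0: pose=(-8,0,E); sL=20/89, sR=20/29; mL=-2360/2581, mR=1470/2581; mL+mR=-10/29 → advance -1; mR−mL=3830/2581 → turn +1·90°
n=1: pose=(-9,0,N); sL=40/153, sR=40/153; mL=-80/153, mR=20/51; mL+mR=-20/153 → advance -1; mR−mL=140/153 → turn +1·90°
n=2: pose=(-9,-1,W); sL=1, sR=10/37; mL=-47/37, mR=42/37; mL+mR=-5/37 → advance -1; mR−mL=89/37 → turn +1·90°
n=3: pose=(-8,-1,S); sL=8/13, sR=40/53; mL=-944/689, mR=684/689; mL+mR=-20/53 → advance -1; mR−mL=1628/689 → turn +1·90°
n=4: pose=(-8,0,E); sL=20/89, sR=20/29; mL=-2360/2581, mR=1470/2581; mL+mR=-10/29 → advance -1; mR−mL=3830/2581 → turn +1·90°

0 20/89 20/29 -2360/2581 1470/2581 -8 0 E
1 40/153 40/153 -80/153 20/51 -9 0 N
2 1 10/37 -47/37 42/37 -9 -1 W
3 8/13 40/53 -944/689 684/689 -8 -1 S
4 20/89 20/29 -2360/2581 1470/2581 -8 0 E
final -9 0 N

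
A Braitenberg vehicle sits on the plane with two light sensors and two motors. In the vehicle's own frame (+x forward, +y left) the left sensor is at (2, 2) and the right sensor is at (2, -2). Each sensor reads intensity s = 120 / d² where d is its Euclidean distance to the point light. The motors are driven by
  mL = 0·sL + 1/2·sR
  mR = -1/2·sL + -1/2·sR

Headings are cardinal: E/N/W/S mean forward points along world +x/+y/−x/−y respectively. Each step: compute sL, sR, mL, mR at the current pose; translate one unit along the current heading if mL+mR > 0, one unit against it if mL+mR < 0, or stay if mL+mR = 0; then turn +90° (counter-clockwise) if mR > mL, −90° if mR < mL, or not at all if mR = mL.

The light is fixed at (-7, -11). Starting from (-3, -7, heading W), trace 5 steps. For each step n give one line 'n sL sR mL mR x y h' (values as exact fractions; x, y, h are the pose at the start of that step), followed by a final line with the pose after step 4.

n=0: pose=(-3,-7,W); sL=15, sR=3; mL=3/2, mR=-9; mL+mR=-15/2 → advance -1; mR−mL=-21/2 → turn -1·90°
n=1: pose=(-2,-7,N); sL=8/3, sR=24/17; mL=12/17, mR=-104/51; mL+mR=-4/3 → advance -1; mR−mL=-140/51 → turn -1·90°
n=2: pose=(-2,-8,E); sL=60/37, sR=12/5; mL=6/5, mR=-372/185; mL+mR=-30/37 → advance -1; mR−mL=-594/185 → turn -1·90°
n=3: pose=(-3,-8,S); sL=120/37, sR=24; mL=12, mR=-504/37; mL+mR=-60/37 → advance -1; mR−mL=-948/37 → turn -1·90°
n=4: pose=(-3,-7,W); sL=15, sR=3; mL=3/2, mR=-9; mL+mR=-15/2 → advance -1; mR−mL=-21/2 → turn -1·90°

0 15 3 3/2 -9 -3 -7 W
1 8/3 24/17 12/17 -104/51 -2 -7 N
2 60/37 12/5 6/5 -372/185 -2 -8 E
3 120/37 24 12 -504/37 -3 -8 S
4 15 3 3/2 -9 -3 -7 W
final -2 -7 N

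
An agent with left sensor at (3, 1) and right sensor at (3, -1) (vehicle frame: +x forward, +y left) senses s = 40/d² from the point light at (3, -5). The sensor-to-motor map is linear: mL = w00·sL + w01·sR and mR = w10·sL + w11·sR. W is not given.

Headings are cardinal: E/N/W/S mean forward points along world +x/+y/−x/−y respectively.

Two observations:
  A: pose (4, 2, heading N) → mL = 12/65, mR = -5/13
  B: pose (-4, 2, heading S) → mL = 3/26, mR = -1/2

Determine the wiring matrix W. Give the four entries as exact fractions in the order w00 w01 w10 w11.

obs A: pose=(4,2,N) → sL=2/5, sR=5/13, mL=12/65, mR=-5/13
obs B: pose=(-4,2,S) → sL=10/13, sR=1/2, mL=3/26, mR=-1/2
sensor matrix S = [[2/5, 5/13], [10/13, 1/2]]; det S = -81/845
solve [mL_A; mL_B] = S·[w00; w01] and [mR_A; mR_B] = S·[w10; w11]:
  w00 = -1/2, w01 = 1, w10 = 0, w11 = -1

-1/2 1 0 -1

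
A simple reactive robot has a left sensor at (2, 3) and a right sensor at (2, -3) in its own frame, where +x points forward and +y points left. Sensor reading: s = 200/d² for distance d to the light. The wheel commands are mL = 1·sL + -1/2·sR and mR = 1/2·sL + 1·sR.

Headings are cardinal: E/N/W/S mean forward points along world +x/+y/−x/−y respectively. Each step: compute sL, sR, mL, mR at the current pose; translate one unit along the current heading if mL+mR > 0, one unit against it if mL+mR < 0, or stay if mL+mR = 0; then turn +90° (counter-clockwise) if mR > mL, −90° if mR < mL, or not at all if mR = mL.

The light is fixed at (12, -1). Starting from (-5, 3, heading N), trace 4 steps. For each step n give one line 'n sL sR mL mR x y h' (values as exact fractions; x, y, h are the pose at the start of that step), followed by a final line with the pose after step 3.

0 50/109 25/29 175/6322 3450/3161 -5 3 N
1 40/73 8/17 388/1241 924/1241 -5 4 W
2 100/117 4/9 74/117 34/39 -6 4 S
3 40/61 200/257 4180/15677 17340/15677 -6 3 E
final -5 3 N

n=0: pose=(-5,3,N); sL=50/109, sR=25/29; mL=175/6322, mR=3450/3161; mL+mR=7075/6322 → advance +1; mR−mL=6725/6322 → turn +1·90°
n=1: pose=(-5,4,W); sL=40/73, sR=8/17; mL=388/1241, mR=924/1241; mL+mR=1312/1241 → advance +1; mR−mL=536/1241 → turn +1·90°
n=2: pose=(-6,4,S); sL=100/117, sR=4/9; mL=74/117, mR=34/39; mL+mR=176/117 → advance +1; mR−mL=28/117 → turn +1·90°
n=3: pose=(-6,3,E); sL=40/61, sR=200/257; mL=4180/15677, mR=17340/15677; mL+mR=21520/15677 → advance +1; mR−mL=13160/15677 → turn +1·90°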